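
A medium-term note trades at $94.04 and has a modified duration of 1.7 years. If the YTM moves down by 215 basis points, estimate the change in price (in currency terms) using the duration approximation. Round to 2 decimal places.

Duration approximation: ΔP/P ≈ -D_mod · Δy = -1.7 × (-0.0215) = +0.036550.
ΔP ≈ 94.04 × (+0.036550) = +3.437162.

+$3.44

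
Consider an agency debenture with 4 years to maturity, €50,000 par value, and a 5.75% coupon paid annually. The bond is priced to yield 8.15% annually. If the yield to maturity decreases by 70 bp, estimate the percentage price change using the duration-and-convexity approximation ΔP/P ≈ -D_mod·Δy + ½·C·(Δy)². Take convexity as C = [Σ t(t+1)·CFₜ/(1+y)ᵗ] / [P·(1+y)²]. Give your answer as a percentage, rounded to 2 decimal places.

With y = 0.0815:
  t   CF        PV=CF/(1+0.0815)^t    t·PV        t(t+1)·PV
  1     2,875.00     2,658.3449     2,658.3449       5,316.6898
  2     2,875.00     2,458.0165     4,916.0331      14,748.0993
  3     2,875.00     2,272.7846     6,818.3538      27,273.4152
  4    52,875.00    38,649.5361   154,598.1443     772,990.7215
  Σ                 46,038.6821   168,990.8761     820,328.9257
P = 46,038.6821; D_Mac = 3.67063 yrs; D_mod = 3.39402 yrs; C = 15.23393.
Duration effect: -3.39402 × (-0.007) = +0.023758
Convexity effect: 0.5 × 15.23393 × (-0.007)² = +0.0003732
ΔP/P ≈ +0.023758 + 0.0003732 = +0.024131 = +2.4131%.

+2.41%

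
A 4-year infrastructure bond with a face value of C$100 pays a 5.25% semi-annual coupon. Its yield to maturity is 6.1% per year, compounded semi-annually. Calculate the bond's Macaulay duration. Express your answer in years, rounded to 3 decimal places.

3.653 years

Periodic yield y = 0.0305. Discount each cash flow and weight by its period:
  t   CF        PV=CF/(1+0.0305)^t    t·PV
  1        2.625         2.5473         2.5473
  2        2.625         2.4719         4.9438
  3        2.625         2.3988         7.1963
  4        2.625         2.3278         9.3110
  5        2.625         2.2589        11.2943
  6        2.625         2.1920        13.1520
  7        2.625         2.1271        14.8899
  8      102.625        80.6992       645.5936
  Σ                     97.0229       708.9282
Price P = Σ PV = 97.0229.
Macaulay duration = Σ(t·PV) / P = 708.9282 / 97.0229 = 7.30681 half-year periods.
In years: 7.30681 / 2 = 3.65341 years.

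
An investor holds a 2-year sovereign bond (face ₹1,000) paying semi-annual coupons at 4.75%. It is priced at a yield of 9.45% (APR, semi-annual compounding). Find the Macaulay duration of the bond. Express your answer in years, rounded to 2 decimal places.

1.93 years

Periodic yield y = 0.04725. Discount each cash flow and weight by its period:
  t   CF        PV=CF/(1+0.04725)^t    t·PV
  1        23.75        22.6784        22.6784
  2        23.75        21.6552        43.3105
  3        23.75        20.6782        62.0346
  4     1,023.75       851.1232     3,404.4929
  Σ                    916.1351     3,532.5164
Price P = Σ PV = 916.1351.
Macaulay duration = Σ(t·PV) / P = 3,532.5164 / 916.1351 = 3.85589 half-year periods.
In years: 3.85589 / 2 = 1.92795 years.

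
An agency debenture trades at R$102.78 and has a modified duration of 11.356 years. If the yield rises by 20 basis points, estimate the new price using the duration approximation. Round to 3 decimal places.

R$100.446

Duration approximation: ΔP/P ≈ -D_mod · Δy = -11.356 × (+0.002) = -0.022712.
New price ≈ 102.78 × (1 - 0.022712) = 100.44566064.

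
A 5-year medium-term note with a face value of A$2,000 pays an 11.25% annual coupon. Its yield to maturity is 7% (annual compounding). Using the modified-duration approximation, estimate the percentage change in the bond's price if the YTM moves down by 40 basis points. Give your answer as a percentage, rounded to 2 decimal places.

Periodic yield y = 0.07. Modified duration first:
  t   CF        PV=CF/(1+0.07)^t    t·PV
  1       225.00       210.2804       210.2804
  2       225.00       196.5237       393.0474
  3       225.00       183.6670       551.0011
  4       225.00       171.6514       686.6057
  5     2,225.00     1,586.3942     7,931.9712
  Σ                  2,348.5168     9,772.9058
P = 2,348.5168; D_Mac = 4.16131 yrs; D_mod = 4.16131/(1+0.07) = 3.88907 yrs.
ΔP/P ≈ -D_mod · Δy = -3.88907 × (-0.004) = +0.015556 = +1.5556%.

+1.56%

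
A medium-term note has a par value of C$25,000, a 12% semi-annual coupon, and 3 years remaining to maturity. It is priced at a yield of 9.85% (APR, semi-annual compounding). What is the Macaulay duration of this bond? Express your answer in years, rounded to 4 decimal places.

2.6179 years

Periodic yield y = 0.04925. Discount each cash flow and weight by its period:
  t   CF        PV=CF/(1+0.04925)^t    t·PV
  1     1,500.00     1,429.5926     1,429.5926
  2     1,500.00     1,362.4899     2,724.9799
  3     1,500.00     1,298.5370     3,895.6110
  4     1,500.00     1,237.5859     4,950.3435
  5     1,500.00     1,179.4957     5,897.4786
  6    26,500.00    19,859.6690   119,158.0142
  Σ                 26,367.3701   138,056.0198
Price P = Σ PV = 26,367.3701.
Macaulay duration = Σ(t·PV) / P = 138,056.0198 / 26,367.3701 = 5.23587 half-year periods.
In years: 5.23587 / 2 = 2.61793 years.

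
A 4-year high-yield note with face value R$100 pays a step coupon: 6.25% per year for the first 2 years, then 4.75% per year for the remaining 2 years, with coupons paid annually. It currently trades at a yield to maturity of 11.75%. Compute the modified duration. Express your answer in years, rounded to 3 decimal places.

Periodic yield y = 0.1175. First find Macaulay duration:
  t   CF        PV=CF/(1+0.1175)^t    t·PV
  1         6.25         5.5928         5.5928
  2         6.25         5.0048        10.0096
  3         4.75         3.4037        10.2111
  4       104.75        67.1682       268.6729
  Σ                     81.1695       294.4864
P = 81.1695; Macaulay duration = 294.4864 / 81.1695 = 3.62804 years.
Modified duration = D_Mac / (1 + y) = 3.62804 / 1.1175 = 3.24657 years.

3.247 years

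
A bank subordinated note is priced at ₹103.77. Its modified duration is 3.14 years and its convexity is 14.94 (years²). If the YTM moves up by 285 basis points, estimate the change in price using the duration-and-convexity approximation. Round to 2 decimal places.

-₹8.66

Duration effect: -D_mod·Δy = -3.14 × (+0.0285) = -0.089490
Convexity effect: ½·C·(Δy)² = 0.5 × 14.94 × (0.0285)² = +0.0060675075
ΔP/P ≈ -0.089490 + 0.0060675075 = -0.0834224925
ΔP ≈ 103.77 × (-0.0834224925) = -8.656752046725.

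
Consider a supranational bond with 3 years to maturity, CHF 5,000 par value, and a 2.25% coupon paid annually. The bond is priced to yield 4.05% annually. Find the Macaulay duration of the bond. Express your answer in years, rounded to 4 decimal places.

2.9326 years

Periodic yield y = 0.0405. Discount each cash flow and weight by its year:
  t   CF        PV=CF/(1+0.0405)^t    t·PV
  1       112.50       108.1211       108.1211
  2       112.50       103.9126       207.8253
  3     5,112.50     4,538.4449    13,615.3347
  Σ                  4,750.4786    13,931.2811
Price P = Σ PV = 4,750.4786.
Macaulay duration = Σ(t·PV) / P = 13,931.2811 / 4,750.4786 = 2.93261 years.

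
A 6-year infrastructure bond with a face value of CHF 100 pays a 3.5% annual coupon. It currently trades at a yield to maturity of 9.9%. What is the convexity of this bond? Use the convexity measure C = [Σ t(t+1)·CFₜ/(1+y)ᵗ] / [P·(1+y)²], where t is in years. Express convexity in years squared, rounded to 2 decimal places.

30.29

With y = 0.099:
  t   CF        PV=CF/(1+0.099)^t    t·PV        t(t+1)·PV
  1         3.50         3.1847         3.1847           6.3694
  2         3.50         2.8978         5.7957          17.3870
  3         3.50         2.6368         7.9104          31.6414
  4         3.50         2.3993         9.5970          47.9852
  5         3.50         2.1831        10.9156          65.4939
  6       103.50        58.7427       352.4564       2,467.1951
  Σ                     72.0445       389.8599       2,636.0720
P = 72.0445.
Convexity = Σ t(t+1)·PV / [P·(1+y)²] = 2,636.0720 / (72.0445 × 1.207801) = 30.29433.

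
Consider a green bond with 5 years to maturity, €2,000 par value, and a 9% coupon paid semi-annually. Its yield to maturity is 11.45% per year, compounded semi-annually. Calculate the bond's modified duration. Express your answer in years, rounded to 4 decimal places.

3.8635 years

Periodic yield y = 0.05725. First find Macaulay duration:
  t   CF        PV=CF/(1+0.05725)^t    t·PV
  1        90.00        85.1265        85.1265
  2        90.00        80.5169       161.0338
  3        90.00        76.1569       228.4708
  4        90.00        72.0330       288.1322
  5        90.00        68.1325       340.6623
  6        90.00        64.4431       386.6585
  7        90.00        60.9535       426.6745
  8        90.00        57.6529       461.2230
  9        90.00        54.5310       490.7788
  10    2,090.00     1,197.7587    11,977.5874
  Σ                  1,817.3050    14,846.3477
P = 1,817.3050; Macaulay duration = 14,846.3477 / 1,817.3050 = 8.16943 half-year periods = 4.08472 years.
Modified duration = D_Mac / (1 + y) = 4.08472 / 1.05725 = 3.86353 years.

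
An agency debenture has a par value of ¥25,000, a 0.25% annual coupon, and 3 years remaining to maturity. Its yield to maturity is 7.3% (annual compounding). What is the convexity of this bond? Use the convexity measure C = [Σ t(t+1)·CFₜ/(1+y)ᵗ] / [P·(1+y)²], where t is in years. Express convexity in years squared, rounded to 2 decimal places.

10.38

With y = 0.073:
  t   CF        PV=CF/(1+0.073)^t    t·PV        t(t+1)·PV
  1        62.50        58.2479        58.2479         116.4958
  2        62.50        54.2851       108.5702         325.7105
  3    25,062.50    20,287.3454    60,862.0363     243,448.1452
  Σ                 20,399.8784    61,028.8544     243,890.3516
P = 20,399.8784.
Convexity = Σ t(t+1)·PV / [P·(1+y)²] = 243,890.3516 / (20,399.8784 × 1.151329) = 10.38407.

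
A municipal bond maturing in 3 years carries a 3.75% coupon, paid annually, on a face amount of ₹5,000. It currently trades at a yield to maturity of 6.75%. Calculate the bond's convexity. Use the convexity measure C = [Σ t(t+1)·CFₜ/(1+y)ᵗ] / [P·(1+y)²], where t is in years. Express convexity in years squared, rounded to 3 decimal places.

10.008

With y = 0.0675:
  t   CF        PV=CF/(1+0.0675)^t    t·PV        t(t+1)·PV
  1       187.50       175.6440       175.6440         351.2881
  2       187.50       164.5377       329.0755         987.2264
  3     5,187.50     4,264.3659    12,793.0976      51,172.3904
  Σ                  4,604.5476    13,297.8171      52,510.9049
P = 4,604.5476.
Convexity = Σ t(t+1)·PV / [P·(1+y)²] = 52,510.9049 / (4,604.5476 × 1.139556) = 10.00753.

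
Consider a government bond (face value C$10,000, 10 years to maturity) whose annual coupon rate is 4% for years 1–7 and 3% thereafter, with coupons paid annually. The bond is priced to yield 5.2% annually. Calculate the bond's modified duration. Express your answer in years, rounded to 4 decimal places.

7.9191 years

Periodic yield y = 0.052. First find Macaulay duration:
  t   CF        PV=CF/(1+0.052)^t    t·PV
  1       400.00       380.2281       380.2281
  2       400.00       361.4336       722.8672
  3       400.00       343.5681     1,030.7042
  4       400.00       326.5856     1,306.3424
  5       400.00       310.4426     1,552.2129
  6       400.00       295.0975     1,770.5851
  7       400.00       280.5109     1,963.5766
  8       300.00       199.9840     1,599.8723
  9       300.00       190.0989     1,710.8901
  10   10,300.00     6,204.1148    62,041.1482
  Σ                  8,892.0642    74,078.4271
P = 8,892.0642; Macaulay duration = 74,078.4271 / 8,892.0642 = 8.33085 years.
Modified duration = D_Mac / (1 + y) = 8.33085 / 1.052 = 7.91906 years.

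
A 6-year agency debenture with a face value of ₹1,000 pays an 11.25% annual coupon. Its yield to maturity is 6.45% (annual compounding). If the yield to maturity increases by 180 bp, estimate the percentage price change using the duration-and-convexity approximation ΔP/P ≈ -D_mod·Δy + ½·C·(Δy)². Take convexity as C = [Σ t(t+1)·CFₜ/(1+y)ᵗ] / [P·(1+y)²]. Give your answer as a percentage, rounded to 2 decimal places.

-7.70%

With y = 0.0645:
  t   CF        PV=CF/(1+0.0645)^t    t·PV        t(t+1)·PV
  1       112.50       105.6834       105.6834         211.3668
  2       112.50        99.2799       198.5597         595.6792
  3       112.50        93.2643       279.7930       1,119.1718
  4       112.50        87.6133       350.4531       1,752.2653
  5       112.50        82.3046       411.5231       2,469.1385
  6     1,112.50       764.5854     4,587.5127      32,112.5886
  Σ                  1,232.7309     5,933.5249      38,260.2102
P = 1,232.7309; D_Mac = 4.81332 yrs; D_mod = 4.52167 yrs; C = 27.38973.
Duration effect: -4.52167 × (+0.018) = -0.081390
Convexity effect: 0.5 × 27.38973 × (0.018)² = +0.0044371
ΔP/P ≈ -0.081390 + 0.0044371 = -0.076953 = -7.6953%.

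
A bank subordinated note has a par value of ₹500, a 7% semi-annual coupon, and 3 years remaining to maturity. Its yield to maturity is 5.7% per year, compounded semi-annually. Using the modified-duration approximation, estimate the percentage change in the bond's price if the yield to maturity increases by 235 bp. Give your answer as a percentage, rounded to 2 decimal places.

-6.31%

Periodic yield y = 0.0285. Modified duration first:
  t   CF        PV=CF/(1+0.0285)^t    t·PV
  1        17.50        17.0151        17.0151
  2        17.50        16.5436        33.0872
  3        17.50        16.0852        48.2555
  4        17.50        15.6394        62.5577
  5        17.50        15.2061        76.0303
  6       517.50       437.2045     2,623.2267
  Σ                    517.6937     2,860.1724
P = 517.6937; D_Mac = 5.52483 half-year periods = 2.76242 yrs; D_mod = 2.76242/(1+0.0285) = 2.68587 yrs.
ΔP/P ≈ -D_mod · Δy = -2.68587 × (+0.0235) = -0.063118 = -6.3118%.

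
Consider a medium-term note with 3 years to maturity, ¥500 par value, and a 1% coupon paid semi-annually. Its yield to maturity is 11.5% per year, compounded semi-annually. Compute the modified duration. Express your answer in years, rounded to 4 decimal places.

Periodic yield y = 0.0575. First find Macaulay duration:
  t   CF        PV=CF/(1+0.0575)^t    t·PV
  1         2.50         2.3641         2.3641
  2         2.50         2.2355         4.4710
  3         2.50         2.1140         6.3419
  4         2.50         1.9990         7.9961
  5         2.50         1.8903         9.4517
  6       502.50       359.2972     2,155.7831
  Σ                    369.9001     2,186.4079
P = 369.9001; Macaulay duration = 2,186.4079 / 369.9001 = 5.91081 half-year periods = 2.95540 years.
Modified duration = D_Mac / (1 + y) = 2.95540 / 1.0575 = 2.79471 years.

2.7947 years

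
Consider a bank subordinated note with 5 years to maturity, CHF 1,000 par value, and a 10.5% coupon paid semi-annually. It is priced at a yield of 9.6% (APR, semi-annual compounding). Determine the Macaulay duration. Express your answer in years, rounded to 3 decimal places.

4.034 years

Periodic yield y = 0.048. Discount each cash flow and weight by its period:
  t   CF        PV=CF/(1+0.048)^t    t·PV
  1        52.50        50.0954        50.0954
  2        52.50        47.8010        95.6019
  3        52.50        45.6116       136.8348
  4        52.50        43.5225       174.0901
  5        52.50        41.5291       207.6457
  6        52.50        39.6270       237.7622
  7        52.50        37.8121       264.6844
  8        52.50        36.0802       288.6417
  9        52.50        34.4277       309.8491
  10    1,052.50       658.5811     6,585.8112
  Σ                  1,035.0878     8,351.0167
Price P = Σ PV = 1,035.0878.
Macaulay duration = Σ(t·PV) / P = 8,351.0167 / 1,035.0878 = 8.06793 half-year periods.
In years: 8.06793 / 2 = 4.03397 years.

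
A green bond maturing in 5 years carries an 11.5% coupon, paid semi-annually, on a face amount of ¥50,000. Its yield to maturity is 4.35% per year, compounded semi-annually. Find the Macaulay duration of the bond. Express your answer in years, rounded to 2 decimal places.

Periodic yield y = 0.02175. Discount each cash flow and weight by its period:
  t   CF        PV=CF/(1+0.02175)^t    t·PV
  1     2,875.00     2,813.7999     2,813.7999
  2     2,875.00     2,753.9025     5,507.8049
  3     2,875.00     2,695.2801     8,085.8404
  4     2,875.00     2,637.9057    10,551.6227
  5     2,875.00     2,581.7526    12,908.7628
  6     2,875.00     2,526.7948    15,160.7687
  7     2,875.00     2,473.0069    17,311.0482
  8     2,875.00     2,420.3640    19,362.9117
  9     2,875.00     2,368.8417    21,319.5749
  10   52,875.00    42,638.6962   426,386.9621
  Σ                 65,910.3442   539,409.0963
Price P = Σ PV = 65,910.3442.
Macaulay duration = Σ(t·PV) / P = 539,409.0963 / 65,910.3442 = 8.18398 half-year periods.
In years: 8.18398 / 2 = 4.09199 years.

4.09 years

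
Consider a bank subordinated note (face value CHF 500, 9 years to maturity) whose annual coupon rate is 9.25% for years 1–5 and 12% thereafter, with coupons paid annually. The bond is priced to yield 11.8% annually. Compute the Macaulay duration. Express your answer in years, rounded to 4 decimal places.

6.3347 years

Periodic yield y = 0.118. Discount each cash flow and weight by its year:
  t   CF        PV=CF/(1+0.118)^t    t·PV
  1        46.25        41.3685        41.3685
  2        46.25        37.0022        74.0045
  3        46.25        33.0968        99.2905
  4        46.25        29.6036       118.4144
  5        46.25        26.4791       132.3953
  6        60.00        30.7256       184.3536
  7        60.00        27.4827       192.3786
  8        60.00        24.5820       196.6558
  9       560.00       205.2163     1,846.9465
  Σ                    455.5568     2,885.8077
Price P = Σ PV = 455.5568.
Macaulay duration = Σ(t·PV) / P = 2,885.8077 / 455.5568 = 6.33468 years.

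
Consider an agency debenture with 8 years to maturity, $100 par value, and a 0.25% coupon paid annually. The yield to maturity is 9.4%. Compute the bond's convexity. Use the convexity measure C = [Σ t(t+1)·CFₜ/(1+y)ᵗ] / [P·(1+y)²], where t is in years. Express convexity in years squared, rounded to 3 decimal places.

59.099

With y = 0.094:
  t   CF        PV=CF/(1+0.094)^t    t·PV        t(t+1)·PV
  1         0.25         0.2285         0.2285           0.4570
  2         0.25         0.2089         0.4178           1.2533
  3         0.25         0.1909         0.5728           2.2912
  4         0.25         0.1745         0.6981           3.4906
  5         0.25         0.1595         0.7977           4.7860
  6         0.25         0.1458         0.8750           6.1247
  7         0.25         0.1333         0.9331           7.4646
  8       100.25        48.8591       390.8731       3,517.8580
  Σ                     50.1007       395.3960       3,543.7255
P = 50.1007.
Convexity = Σ t(t+1)·PV / [P·(1+y)²] = 3,543.7255 / (50.1007 × 1.196836) = 59.09925.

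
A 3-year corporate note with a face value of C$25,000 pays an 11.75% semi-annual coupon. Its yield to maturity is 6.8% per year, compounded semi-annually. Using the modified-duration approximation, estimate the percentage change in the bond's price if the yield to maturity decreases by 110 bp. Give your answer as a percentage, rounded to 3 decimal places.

Periodic yield y = 0.034. Modified duration first:
  t   CF        PV=CF/(1+0.034)^t    t·PV
  1     1,468.75     1,420.4545     1,420.4545
  2     1,468.75     1,373.7471     2,747.4943
  3     1,468.75     1,328.5756     3,985.7267
  4     1,468.75     1,284.8893     5,139.5573
  5     1,468.75     1,242.6396     6,213.1979
  6    26,468.75    21,657.5936   129,945.5614
  Σ                 28,307.8998   149,451.9923
P = 28,307.8998; D_Mac = 5.27952 half-year periods = 2.63976 yrs; D_mod = 2.63976/(1+0.034) = 2.55296 yrs.
ΔP/P ≈ -D_mod · Δy = -2.55296 × (-0.011) = +0.028083 = +2.8083%.

+2.808%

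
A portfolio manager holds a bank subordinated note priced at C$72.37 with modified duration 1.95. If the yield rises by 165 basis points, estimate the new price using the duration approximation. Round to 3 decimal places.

Duration approximation: ΔP/P ≈ -D_mod · Δy = -1.95 × (+0.0165) = -0.032175.
New price ≈ 72.37 × (1 - 0.032175) = 70.04149525.

C$70.041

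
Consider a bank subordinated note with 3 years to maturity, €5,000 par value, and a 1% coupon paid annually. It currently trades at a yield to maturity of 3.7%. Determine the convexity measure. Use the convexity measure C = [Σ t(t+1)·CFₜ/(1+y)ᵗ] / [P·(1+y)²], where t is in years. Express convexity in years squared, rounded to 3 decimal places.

11.006

With y = 0.037:
  t   CF        PV=CF/(1+0.037)^t    t·PV        t(t+1)·PV
  1        50.00        48.2160        48.2160          96.4320
  2        50.00        46.4957        92.9913         278.9740
  3     5,050.00     4,528.5077    13,585.5231      54,342.0922
  Σ                  4,623.2194    13,726.7304      54,717.4982
P = 4,623.2194.
Convexity = Σ t(t+1)·PV / [P·(1+y)²] = 54,717.4982 / (4,623.2194 × 1.075369) = 11.00587.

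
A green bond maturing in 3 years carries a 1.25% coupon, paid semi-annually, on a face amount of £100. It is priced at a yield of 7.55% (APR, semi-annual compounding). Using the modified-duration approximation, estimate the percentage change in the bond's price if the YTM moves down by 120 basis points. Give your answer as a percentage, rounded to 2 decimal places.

Periodic yield y = 0.03775. Modified duration first:
  t   CF        PV=CF/(1+0.03775)^t    t·PV
  1        0.625         0.6023         0.6023
  2        0.625         0.5804         1.1607
  3        0.625         0.5592         1.6777
  4        0.625         0.5389         2.1556
  5        0.625         0.5193         2.5965
  6      100.625        80.5656       483.3934
  Σ                     83.3656       491.5862
P = 83.3656; D_Mac = 5.89675 half-year periods = 2.94837 yrs; D_mod = 2.94837/(1+0.03775) = 2.84112 yrs.
ΔP/P ≈ -D_mod · Δy = -2.84112 × (-0.012) = +0.034093 = +3.4093%.

+3.41%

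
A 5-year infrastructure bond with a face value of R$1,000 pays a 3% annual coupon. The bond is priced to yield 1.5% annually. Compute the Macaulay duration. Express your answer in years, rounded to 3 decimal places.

Periodic yield y = 0.015. Discount each cash flow and weight by its year:
  t   CF        PV=CF/(1+0.015)^t    t·PV
  1        30.00        29.5567        29.5567
  2        30.00        29.1199        58.2397
  3        30.00        28.6895        86.0685
  4        30.00        28.2655       113.0621
  5     1,030.00       956.1081     4,780.5407
  Σ                  1,071.7397     5,067.4677
Price P = Σ PV = 1,071.7397.
Macaulay duration = Σ(t·PV) / P = 5,067.4677 / 1,071.7397 = 4.72826 years.

4.728 years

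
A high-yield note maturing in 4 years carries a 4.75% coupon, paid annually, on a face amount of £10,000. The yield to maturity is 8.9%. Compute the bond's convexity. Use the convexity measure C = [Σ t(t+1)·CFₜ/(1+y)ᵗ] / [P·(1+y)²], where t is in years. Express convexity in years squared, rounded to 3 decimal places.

15.266

With y = 0.089:
  t   CF        PV=CF/(1+0.089)^t    t·PV        t(t+1)·PV
  1       475.00       436.1800       436.1800         872.3600
  2       475.00       400.5326       801.0652       2,403.1955
  3       475.00       367.7985     1,103.3955       4,413.5822
  4    10,475.00     7,448.0488    29,792.1951     148,960.9757
  Σ                  8,652.5599    32,132.8358     156,650.1133
P = 8,652.5599.
Convexity = Σ t(t+1)·PV / [P·(1+y)²] = 156,650.1133 / (8,652.5599 × 1.185921) = 15.26618.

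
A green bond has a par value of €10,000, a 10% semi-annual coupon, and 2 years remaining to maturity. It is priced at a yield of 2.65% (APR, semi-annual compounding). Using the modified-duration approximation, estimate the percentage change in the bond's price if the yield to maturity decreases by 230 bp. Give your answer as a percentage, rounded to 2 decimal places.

Periodic yield y = 0.01325. Modified duration first:
  t   CF        PV=CF/(1+0.01325)^t    t·PV
  1       500.00       493.4616       493.4616
  2       500.00       487.0088       974.0175
  3       500.00       480.6403     1,441.9209
  4    10,500.00     9,961.4567    39,845.8266
  Σ                 11,422.5673    42,755.2266
P = 11,422.5673; D_Mac = 3.74305 half-year periods = 1.87152 yrs; D_mod = 1.87152/(1+0.01325) = 1.84705 yrs.
ΔP/P ≈ -D_mod · Δy = -1.84705 × (-0.023) = +0.042482 = +4.2482%.

+4.25%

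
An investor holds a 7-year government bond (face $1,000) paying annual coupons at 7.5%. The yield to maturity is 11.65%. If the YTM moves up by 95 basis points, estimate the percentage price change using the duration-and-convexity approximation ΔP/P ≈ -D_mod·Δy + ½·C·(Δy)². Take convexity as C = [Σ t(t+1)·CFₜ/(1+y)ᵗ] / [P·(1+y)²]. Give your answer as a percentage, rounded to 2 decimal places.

-4.56%

With y = 0.1165:
  t   CF        PV=CF/(1+0.1165)^t    t·PV        t(t+1)·PV
  1        75.00        67.1742        67.1742         134.3484
  2        75.00        60.1650       120.3300         360.9899
  3        75.00        53.8871       161.6614         646.6456
  4        75.00        48.2643       193.0574         965.2868
  5        75.00        43.2282       216.1412       1,296.8474
  6        75.00        38.7176       232.3059       1,626.1410
  7     1,075.00       497.0469     3,479.3283      27,834.6266
  Σ                    808.4835     4,469.9983      32,864.8856
P = 808.4835; D_Mac = 5.52887 yrs; D_mod = 4.95196 yrs; C = 32.60945.
Duration effect: -4.95196 × (+0.0095) = -0.047044
Convexity effect: 0.5 × 32.60945 × (0.0095)² = +0.0014715
ΔP/P ≈ -0.047044 + 0.0014715 = -0.045572 = -4.5572%.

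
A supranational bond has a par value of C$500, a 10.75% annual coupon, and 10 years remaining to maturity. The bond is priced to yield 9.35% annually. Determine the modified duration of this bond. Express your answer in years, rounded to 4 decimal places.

Periodic yield y = 0.0935. First find Macaulay duration:
  t   CF        PV=CF/(1+0.0935)^t    t·PV
  1        53.75        49.1541        49.1541
  2        53.75        44.9512        89.9023
  3        53.75        41.1076       123.3228
  4        53.75        37.5927       150.3707
  5        53.75        34.3783       171.8916
  6        53.75        31.4388       188.6327
  7        53.75        28.7506       201.2542
  8        53.75        26.2923       210.3382
  9        53.75        24.0441       216.3973
  10      553.75       226.5301     2,265.3007
  Σ                    544.2397     3,666.5647
P = 544.2397; Macaulay duration = 3,666.5647 / 544.2397 = 6.73704 years.
Modified duration = D_Mac / (1 + y) = 6.73704 / 1.0935 = 6.16099 years.

6.1610 years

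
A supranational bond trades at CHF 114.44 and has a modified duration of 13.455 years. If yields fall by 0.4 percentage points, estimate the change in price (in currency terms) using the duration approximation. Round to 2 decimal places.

Duration approximation: ΔP/P ≈ -D_mod · Δy = -13.455 × (-0.004) = +0.053820.
ΔP ≈ 114.44 × (+0.053820) = +6.1591608.

+CHF 6.16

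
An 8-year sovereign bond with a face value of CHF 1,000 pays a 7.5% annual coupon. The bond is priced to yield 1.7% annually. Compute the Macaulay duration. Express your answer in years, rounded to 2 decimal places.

6.60 years

Periodic yield y = 0.017. Discount each cash flow and weight by its year:
  t   CF        PV=CF/(1+0.017)^t    t·PV
  1        75.00        73.7463        73.7463
  2        75.00        72.5136       145.0272
  3        75.00        71.3015       213.9044
  4        75.00        70.1096       280.4384
  5        75.00        68.9377       344.6883
  6        75.00        67.7853       406.7118
  7        75.00        66.6522       466.5655
  8     1,075.00       939.3790     7,515.0319
  Σ                  1,430.4251     9,446.1137
Price P = Σ PV = 1,430.4251.
Macaulay duration = Σ(t·PV) / P = 9,446.1137 / 1,430.4251 = 6.60371 years.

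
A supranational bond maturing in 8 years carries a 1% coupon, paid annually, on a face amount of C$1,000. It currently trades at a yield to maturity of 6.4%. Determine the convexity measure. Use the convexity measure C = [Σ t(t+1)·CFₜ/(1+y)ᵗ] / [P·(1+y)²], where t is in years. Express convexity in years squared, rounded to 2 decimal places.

59.96

With y = 0.064:
  t   CF        PV=CF/(1+0.064)^t    t·PV        t(t+1)·PV
  1        10.00         9.3985         9.3985          18.7970
  2        10.00         8.8332        17.6663          52.9990
  3        10.00         8.3019        24.9056          99.6223
  4        10.00         7.8025        31.2100         156.0499
  5        10.00         7.3332        36.6659         219.9952
  6        10.00         6.8921        41.3525         289.4673
  7        10.00         6.4775        45.3426         362.7410
  8     1,010.00       614.8771     4,919.0172      44,271.1544
  Σ                    669.9159     5,125.5585      45,470.8260
P = 669.9159.
Convexity = Σ t(t+1)·PV / [P·(1+y)²] = 45,470.8260 / (669.9159 × 1.132096) = 59.95553.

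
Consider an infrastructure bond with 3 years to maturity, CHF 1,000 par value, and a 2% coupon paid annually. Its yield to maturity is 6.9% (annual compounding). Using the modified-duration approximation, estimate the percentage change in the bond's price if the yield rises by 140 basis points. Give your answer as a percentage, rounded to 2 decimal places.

Periodic yield y = 0.069. Modified duration first:
  t   CF        PV=CF/(1+0.069)^t    t·PV
  1        20.00        18.7091        18.7091
  2        20.00        17.5015        35.0029
  3     1,020.00       834.9627     2,504.8880
  Σ                    871.1732     2,558.6000
P = 871.1732; D_Mac = 2.93696 yrs; D_mod = 2.93696/(1+0.069) = 2.74739 yrs.
ΔP/P ≈ -D_mod · Δy = -2.74739 × (+0.014) = -0.038463 = -3.8463%.

-3.85%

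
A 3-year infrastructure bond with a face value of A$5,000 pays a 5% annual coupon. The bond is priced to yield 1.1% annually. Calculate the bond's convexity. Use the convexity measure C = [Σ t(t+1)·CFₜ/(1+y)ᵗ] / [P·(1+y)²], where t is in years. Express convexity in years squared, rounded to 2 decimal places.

With y = 0.011:
  t   CF        PV=CF/(1+0.011)^t    t·PV        t(t+1)·PV
  1       250.00       247.2799       247.2799         494.5598
  2       250.00       244.5894       489.1789       1,467.5366
  3     5,250.00     5,080.4928    15,241.4783      60,965.9131
  Σ                  5,572.3621    15,977.9371      62,928.0096
P = 5,572.3621.
Convexity = Σ t(t+1)·PV / [P·(1+y)²] = 62,928.0096 / (5,572.3621 × 1.022121) = 11.04848.

11.05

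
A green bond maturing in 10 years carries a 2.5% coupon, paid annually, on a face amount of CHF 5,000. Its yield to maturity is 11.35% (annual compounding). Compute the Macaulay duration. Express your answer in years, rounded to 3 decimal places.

8.398 years

Periodic yield y = 0.1135. Discount each cash flow and weight by its year:
  t   CF        PV=CF/(1+0.1135)^t    t·PV
  1       125.00       112.2586       112.2586
  2       125.00       100.8160       201.6321
  3       125.00        90.5398       271.6193
  4       125.00        81.3110       325.2439
  5       125.00        73.0229       365.1144
  6       125.00        65.5796       393.4775
  7       125.00        58.8950       412.2650
  8       125.00        52.8918       423.1343
  9       125.00        47.5005       427.5043
  10    5,125.00     1,749.0074    17,490.0744
  Σ                  2,431.8226    20,422.3238
Price P = Σ PV = 2,431.8226.
Macaulay duration = Σ(t·PV) / P = 20,422.3238 / 2,431.8226 = 8.39795 years.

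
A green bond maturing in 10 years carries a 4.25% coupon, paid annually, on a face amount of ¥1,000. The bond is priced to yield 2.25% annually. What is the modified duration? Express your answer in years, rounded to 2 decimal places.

8.31 years

Periodic yield y = 0.0225. First find Macaulay duration:
  t   CF        PV=CF/(1+0.0225)^t    t·PV
  1        42.50        41.5648        41.5648
  2        42.50        40.6502        81.3003
  3        42.50        39.7557       119.2670
  4        42.50        38.8808       155.5234
  5        42.50        38.0253       190.1264
  6        42.50        37.1885       223.1312
  7        42.50        36.3702       254.5914
  8        42.50        35.5699       284.5590
  9        42.50        34.7872       313.0845
  10    1,042.50       834.5318     8,345.3181
  Σ                  1,177.3243    10,008.4661
P = 1,177.3243; Macaulay duration = 10,008.4661 / 1,177.3243 = 8.50103 years.
Modified duration = D_Mac / (1 + y) = 8.50103 / 1.0225 = 8.31396 years.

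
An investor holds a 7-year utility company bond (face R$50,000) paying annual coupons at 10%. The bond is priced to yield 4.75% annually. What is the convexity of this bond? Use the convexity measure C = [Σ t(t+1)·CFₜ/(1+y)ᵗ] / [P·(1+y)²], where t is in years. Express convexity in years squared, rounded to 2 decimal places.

37.33

With y = 0.0475:
  t   CF        PV=CF/(1+0.0475)^t    t·PV        t(t+1)·PV
  1     5,000.00     4,773.2697     4,773.2697       9,546.5394
  2     5,000.00     4,556.8207     9,113.6414      27,340.9242
  3     5,000.00     4,350.1868    13,050.5605      52,202.2420
  4     5,000.00     4,152.9230    16,611.6920      83,058.4598
  5     5,000.00     3,964.6043    19,823.0214     118,938.1286
  6     5,000.00     3,784.8251    22,708.9506     158,962.6540
  7    55,000.00    39,745.1800   278,216.2599   2,225,730.0792
  Σ                 65,327.8096   364,297.3955   2,675,779.0271
P = 65,327.8096.
Convexity = Σ t(t+1)·PV / [P·(1+y)²] = 2,675,779.0271 / (65,327.8096 × 1.097256) = 37.32880.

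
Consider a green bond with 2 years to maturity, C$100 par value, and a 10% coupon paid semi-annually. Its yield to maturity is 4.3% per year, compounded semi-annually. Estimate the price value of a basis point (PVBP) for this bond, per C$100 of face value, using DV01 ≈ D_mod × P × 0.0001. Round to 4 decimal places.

C$0.0203

Periodic yield y = 0.0215.
  t   CF        PV=CF/(1+0.0215)^t    t·PV
  1         5.00         4.8948         4.8948
  2         5.00         4.7917         9.5835
  3         5.00         4.6909        14.0727
  4       105.00        96.4353       385.7410
  Σ                    110.8126       414.2919
P = 110.8126; D_Mac = 3.73867 half-year periods = 1.86934 yrs; D_mod = 1.82999 yrs.
DV01 ≈ 1.82999 × 110.8126 × 0.0001 = 0.020279.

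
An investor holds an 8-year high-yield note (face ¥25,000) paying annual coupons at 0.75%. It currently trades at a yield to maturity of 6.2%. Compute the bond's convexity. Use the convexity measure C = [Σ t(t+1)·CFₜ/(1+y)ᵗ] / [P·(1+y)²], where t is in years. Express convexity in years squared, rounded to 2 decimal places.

With y = 0.062:
  t   CF        PV=CF/(1+0.062)^t    t·PV        t(t+1)·PV
  1       187.50       176.5537       176.5537         353.1073
  2       187.50       166.2464       332.4928         997.4784
  3       187.50       156.5409       469.6226       1,878.4903
  4       187.50       147.4019       589.6078       2,948.0388
  5       187.50       138.7966       693.9828       4,163.8967
  6       187.50       130.6936       784.1613       5,489.1293
  7       187.50       123.0636       861.4453       6,891.5622
  8    25,187.50    15,566.4266   124,531.4132   1,120,782.7187
  Σ                 16,605.7232   128,439.2794   1,143,504.4218
P = 16,605.7232.
Convexity = Σ t(t+1)·PV / [P·(1+y)²] = 1,143,504.4218 / (16,605.7232 × 1.127844) = 61.05638.

61.06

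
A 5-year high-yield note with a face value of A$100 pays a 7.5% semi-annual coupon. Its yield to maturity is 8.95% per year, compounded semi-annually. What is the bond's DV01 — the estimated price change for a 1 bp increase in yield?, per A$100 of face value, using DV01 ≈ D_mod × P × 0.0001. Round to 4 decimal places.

Periodic yield y = 0.04475.
  t   CF        PV=CF/(1+0.04475)^t    t·PV
  1         3.75         3.5894         3.5894
  2         3.75         3.4356         6.8713
  3         3.75         3.2885         9.8654
  4         3.75         3.1476        12.5905
  5         3.75         3.0128        15.0640
  6         3.75         2.8837        17.3025
  7         3.75         2.7602        19.3216
  8         3.75         2.6420        21.1360
  9         3.75         2.5288        22.7595
  10      103.75        66.9675       669.6753
  Σ                     94.2562       798.1753
P = 94.2562; D_Mac = 8.46814 half-year periods = 4.23407 yrs; D_mod = 4.05271 yrs.
DV01 ≈ 4.05271 × 94.2562 × 0.0001 = 0.038199.

A$0.0382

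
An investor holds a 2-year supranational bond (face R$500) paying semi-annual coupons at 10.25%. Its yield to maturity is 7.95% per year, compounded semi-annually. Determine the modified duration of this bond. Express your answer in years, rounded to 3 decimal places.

Periodic yield y = 0.03975. First find Macaulay duration:
  t   CF        PV=CF/(1+0.03975)^t    t·PV
  1       25.625        24.6453        24.6453
  2       25.625        23.7031        47.4063
  3       25.625        22.7970        68.3909
  4      525.625       449.7387     1,798.9550
  Σ                    520.8842     1,939.3975
P = 520.8842; Macaulay duration = 1,939.3975 / 520.8842 = 3.72328 half-year periods = 1.86164 years.
Modified duration = D_Mac / (1 + y) = 1.86164 / 1.03975 = 1.79047 years.

1.790 years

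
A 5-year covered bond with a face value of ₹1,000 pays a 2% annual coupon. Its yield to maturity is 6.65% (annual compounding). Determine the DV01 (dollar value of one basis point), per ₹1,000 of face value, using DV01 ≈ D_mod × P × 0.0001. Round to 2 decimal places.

Periodic yield y = 0.0665.
  t   CF        PV=CF/(1+0.0665)^t    t·PV
  1        20.00        18.7529        18.7529
  2        20.00        17.5836        35.1672
  3        20.00        16.4872        49.4617
  4        20.00        15.4592        61.8367
  5     1,020.00       739.2577     3,696.2886
  Σ                    807.5407     3,861.5072
P = 807.5407; D_Mac = 4.78181 yrs; D_mod = 4.48365 yrs.
DV01 ≈ 4.48365 × 807.5407 × 0.0001 = 0.362073.

₹0.36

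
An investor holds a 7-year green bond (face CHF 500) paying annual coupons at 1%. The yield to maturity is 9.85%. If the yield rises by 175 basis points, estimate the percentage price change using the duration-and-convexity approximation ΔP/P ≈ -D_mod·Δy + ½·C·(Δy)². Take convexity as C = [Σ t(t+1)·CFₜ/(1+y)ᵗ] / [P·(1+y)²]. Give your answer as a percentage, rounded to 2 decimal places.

With y = 0.0985:
  t   CF        PV=CF/(1+0.0985)^t    t·PV        t(t+1)·PV
  1         5.00         4.5517         4.5517           9.1033
  2         5.00         4.1435         8.2870          24.8611
  3         5.00         3.7720        11.3160          45.2638
  4         5.00         3.4338        13.7350          68.6752
  5         5.00         3.1259        15.6293          93.7758
  6         5.00         2.8456        17.0734         119.5140
  7       505.00       261.6321     1,831.4244      14,651.3950
  Σ                    283.5044     1,902.0168      15,012.5883
P = 283.5044; D_Mac = 6.70895 yrs; D_mod = 6.10737 yrs; C = 43.88293.
Duration effect: -6.10737 × (+0.0175) = -0.106879
Convexity effect: 0.5 × 43.88293 × (0.0175)² = +0.0067196
ΔP/P ≈ -0.106879 + 0.0067196 = -0.100159 = -10.0159%.

-10.02%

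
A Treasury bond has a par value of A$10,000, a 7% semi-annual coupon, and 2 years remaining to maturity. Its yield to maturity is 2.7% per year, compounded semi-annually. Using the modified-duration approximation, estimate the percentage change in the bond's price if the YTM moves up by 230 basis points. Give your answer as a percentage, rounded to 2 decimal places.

Periodic yield y = 0.0135. Modified duration first:
  t   CF        PV=CF/(1+0.0135)^t    t·PV
  1       350.00       345.3379       345.3379
  2       350.00       340.7380       681.4760
  3       350.00       336.1993     1,008.5979
  4    10,350.00     9,809.4654    39,237.8614
  Σ                 10,831.7406    41,273.2732
P = 10,831.7406; D_Mac = 3.81040 half-year periods = 1.90520 yrs; D_mod = 1.90520/(1+0.0135) = 1.87982 yrs.
ΔP/P ≈ -D_mod · Δy = -1.87982 × (+0.023) = -0.043236 = -4.3236%.

-4.32%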